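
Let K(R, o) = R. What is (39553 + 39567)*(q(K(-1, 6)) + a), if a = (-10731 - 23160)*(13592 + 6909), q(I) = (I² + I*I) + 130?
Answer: -54972517372080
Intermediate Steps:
q(I) = 130 + 2*I² (q(I) = (I² + I²) + 130 = 2*I² + 130 = 130 + 2*I²)
a = -694799391 (a = -33891*20501 = -694799391)
(39553 + 39567)*(q(K(-1, 6)) + a) = (39553 + 39567)*((130 + 2*(-1)²) - 694799391) = 79120*((130 + 2*1) - 694799391) = 79120*((130 + 2) - 694799391) = 79120*(132 - 694799391) = 79120*(-694799259) = -54972517372080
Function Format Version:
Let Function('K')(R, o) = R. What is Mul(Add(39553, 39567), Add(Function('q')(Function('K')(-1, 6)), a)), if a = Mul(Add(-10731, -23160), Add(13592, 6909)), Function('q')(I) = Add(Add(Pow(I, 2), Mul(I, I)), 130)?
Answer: -54972517372080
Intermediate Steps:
Function('q')(I) = Add(130, Mul(2, Pow(I, 2))) (Function('q')(I) = Add(Add(Pow(I, 2), Pow(I, 2)), 130) = Add(Mul(2, Pow(I, 2)), 130) = Add(130, Mul(2, Pow(I, 2))))
a = -694799391 (a = Mul(-33891, 20501) = -694799391)
Mul(Add(39553, 39567), Add(Function('q')(Function('K')(-1, 6)), a)) = Mul(Add(39553, 39567), Add(Add(130, Mul(2, Pow(-1, 2))), -694799391)) = Mul(79120, Add(Add(130, Mul(2, 1)), -694799391)) = Mul(79120, Add(Add(130, 2), -694799391)) = Mul(79120, Add(132, -694799391)) = Mul(79120, -694799259) = -54972517372080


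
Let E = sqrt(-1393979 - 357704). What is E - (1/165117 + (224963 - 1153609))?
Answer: 153335241581/165117 + I*sqrt(1751683) ≈ 9.2865e+5 + 1323.5*I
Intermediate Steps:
E = I*sqrt(1751683) (E = sqrt(-1751683) = I*sqrt(1751683) ≈ 1323.5*I)
E - (1/165117 + (224963 - 1153609)) = I*sqrt(1751683) - (1/165117 + (224963 - 1153609)) = I*sqrt(1751683) - (1/165117 - 928646) = I*sqrt(1751683) - 1*(-153335241581/165117) = I*sqrt(1751683) + 153335241581/165117 = 153335241581/165117 + I*sqrt(1751683)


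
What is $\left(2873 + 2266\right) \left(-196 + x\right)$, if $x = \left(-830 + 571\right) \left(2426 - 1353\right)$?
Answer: $-1429171317$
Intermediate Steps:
$x = -277907$ ($x = \left(-259\right) 1073 = -277907$)
$\left(2873 + 2266\right) \left(-196 + x\right) = \left(2873 + 2266\right) \left(-196 - 277907\right) = 5139 \left(-278103\right) = -1429171317$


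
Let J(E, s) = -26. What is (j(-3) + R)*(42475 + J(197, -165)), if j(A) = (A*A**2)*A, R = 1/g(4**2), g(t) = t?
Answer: 55056353/16 ≈ 3.4410e+6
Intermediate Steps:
R = 1/16 (R = 1/(4**2) = 1/16 ≈ 0.062500)
j(A) = A**4 (j(A) = A**3*A = A**4)
(j(-3) + R)*(42475 + J(197, -165)) = ((-3)**4 + 1/16)*(42475 - 26) = (81 + 1/16)*42449 = (1297/16)*42449 = 55056353/16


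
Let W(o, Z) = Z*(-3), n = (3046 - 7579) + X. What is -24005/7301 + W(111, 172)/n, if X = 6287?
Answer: -22936043/6402977 ≈ -3.5821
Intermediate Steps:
n = 1754 (n = (3046 - 7579) + 6287 = -4533 + 6287 = 1754)
W(o, Z) = -3*Z
-24005/7301 + W(111, 172)/n = -24005/7301 - 3*172/1754 = -24005*1/7301 - 516*1/1754 = -24005/7301 - 258/877 = -22936043/6402977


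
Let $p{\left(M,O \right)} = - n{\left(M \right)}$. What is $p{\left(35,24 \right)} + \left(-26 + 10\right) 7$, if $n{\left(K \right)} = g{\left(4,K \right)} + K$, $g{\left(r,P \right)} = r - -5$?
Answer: $-156$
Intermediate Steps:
$g{\left(r,P \right)} = 5 + r$ ($g{\left(r,P \right)} = r + 5 = 5 + r$)
$n{\left(K \right)} = 9 + K$ ($n{\left(K \right)} = \left(5 + 4\right) + K = 9 + K$)
$p{\left(M,O \right)} = -9 - M$ ($p{\left(M,O \right)} = - (9 + M) = -9 - M$)
$p{\left(35,24 \right)} + \left(-26 + 10\right) 7 = \left(-9 - 35\right) + \left(-26 + 10\right) 7 = \left(-9 - 35\right) - 112 = -44 - 112 = -156$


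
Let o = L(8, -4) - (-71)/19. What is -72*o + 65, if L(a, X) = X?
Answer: 1595/19 ≈ 83.947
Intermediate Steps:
o = -5/19 (o = -4 - (-71)/19 = -4 - 1*(-71/19) = -4 + 71/19 = -5/19 ≈ -0.26316)
-72*o + 65 = -72*(-5/19) + 65 = 360/19 + 65 = 1595/19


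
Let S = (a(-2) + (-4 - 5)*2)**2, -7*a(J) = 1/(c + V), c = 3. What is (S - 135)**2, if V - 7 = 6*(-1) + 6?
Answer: 862336961641/24010000 ≈ 35916.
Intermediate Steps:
V = 7 (V = 7 + (6*(-1) + 6) = 7 + (-6 + 6) = 7 + 0 = 7)
a(J) = -1/70 (a(J) = -1/(7*(3 + 7)) = -1/7/10 = -1/7*1/10 = -1/70)
S = 1590121/4900 (S = (-1/70 + (-4 - 5)*2)**2 = (-1/70 - 9*2)**2 = (-1/70 - 18)**2 = (-1261/70)**2 = 1590121/4900 ≈ 324.51)
(S - 135)**2 = (1590121/4900 - 135)**2 = (928621/4900)**2 = 862336961641/24010000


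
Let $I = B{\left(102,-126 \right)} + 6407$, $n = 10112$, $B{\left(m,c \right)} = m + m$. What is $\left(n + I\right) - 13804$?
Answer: $2919$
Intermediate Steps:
$B{\left(m,c \right)} = 2 m$
$I = 6611$ ($I = 2 \cdot 102 + 6407 = 204 + 6407 = 6611$)
$\left(n + I\right) - 13804 = \left(10112 + 6611\right) - 13804 = 16723 - 13804 = 2919$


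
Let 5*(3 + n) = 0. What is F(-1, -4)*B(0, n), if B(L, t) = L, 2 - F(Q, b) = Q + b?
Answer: 0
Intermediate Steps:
n = -3 (n = -3 + (⅕)*0 = -3 + 0 = -3)
F(Q, b) = 2 - Q - b (F(Q, b) = 2 - (Q + b) = 2 + (-Q - b) = 2 - Q - b)
F(-1, -4)*B(0, n) = (2 - 1*(-1) - 1*(-4))*0 = (2 + 1 + 4)*0 = 7*0 = 0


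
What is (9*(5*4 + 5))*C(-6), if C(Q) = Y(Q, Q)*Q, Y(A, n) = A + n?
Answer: 16200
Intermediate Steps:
C(Q) = 2*Q**2 (C(Q) = (Q + Q)*Q = (2*Q)*Q = 2*Q**2)
(9*(5*4 + 5))*C(-6) = (9*(5*4 + 5))*(2*(-6)**2) = (9*(20 + 5))*(2*36) = (9*25)*72 = 225*72 = 16200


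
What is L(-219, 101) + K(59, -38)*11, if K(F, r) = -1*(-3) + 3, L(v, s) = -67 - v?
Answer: 218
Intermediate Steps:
K(F, r) = 6 (K(F, r) = 3 + 3 = 6)
L(-219, 101) + K(59, -38)*11 = (-67 - 1*(-219)) + 6*11 = (-67 + 219) + 66 = 152 + 66 = 218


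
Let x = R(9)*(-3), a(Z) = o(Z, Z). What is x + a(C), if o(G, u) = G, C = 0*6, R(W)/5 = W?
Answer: -135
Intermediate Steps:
R(W) = 5*W
C = 0
a(Z) = Z
x = -135 (x = (5*9)*(-3) = 45*(-3) = -135)
x + a(C) = -135 + 0 = -135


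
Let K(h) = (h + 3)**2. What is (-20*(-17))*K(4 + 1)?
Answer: 21760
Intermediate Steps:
K(h) = (3 + h)**2
(-20*(-17))*K(4 + 1) = (-20*(-17))*(3 + (4 + 1))**2 = 340*(3 + 5)**2 = 340*8**2 = 340*64 = 21760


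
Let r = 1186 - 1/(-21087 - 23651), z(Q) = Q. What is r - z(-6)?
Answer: 53327697/44738 ≈ 1192.0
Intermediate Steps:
r = 53059269/44738 (r = 1186 - 1/(-44738) = 1186 - 1*(-1/44738) = 1186 + 1/44738 = 53059269/44738 ≈ 1186.0)
r - z(-6) = 53059269/44738 - 1*(-6) = 53059269/44738 + 6 = 53327697/44738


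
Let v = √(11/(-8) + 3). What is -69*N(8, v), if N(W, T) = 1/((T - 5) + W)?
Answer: -1656/59 + 138*√26/59 ≈ -16.141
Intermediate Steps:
v = √26/4 (v = √(11*(-⅛) + 3) = √(-11/8 + 3) = √(13/8) = √26/4 ≈ 1.2748)
N(W, T) = 1/(-5 + T + W) (N(W, T) = 1/((-5 + T) + W) = 1/(-5 + T + W))
-69*N(8, v) = -69/(-5 + √26/4 + 8) = -69/(3 + √26/4)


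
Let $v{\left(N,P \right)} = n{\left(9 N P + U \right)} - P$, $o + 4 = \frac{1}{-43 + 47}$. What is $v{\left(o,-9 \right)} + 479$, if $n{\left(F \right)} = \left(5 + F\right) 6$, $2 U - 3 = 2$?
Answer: $\frac{4711}{2} \approx 2355.5$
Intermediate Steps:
$U = \frac{5}{2}$ ($U = \frac{3}{2} + \frac{1}{2} \cdot 2 = \frac{3}{2} + 1 = \frac{5}{2} \approx 2.5$)
$o = - \frac{15}{4}$ ($o = -4 + \frac{1}{-43 + 47} = -4 + \frac{1}{4} = - \frac{15}{4} \approx -3.75$)
$n{\left(F \right)} = 30 + 6 F$
$v{\left(N,P \right)} = 45 - P + 54 N P$ ($v{\left(N,P \right)} = \left(30 + 6 \left(9 N P + \frac{5}{2}\right)\right) - P = \left(30 + 6 \left(\frac{5}{2} + 9 N P\right)\right) - P = \left(30 + \left(15 + 54 N P\right)\right) - P = \left(45 + 54 N P\right) - P = 45 - P + 54 N P$)
$v{\left(o,-9 \right)} + 479 = \left(45 - -9 + 54 \left(- \frac{15}{4}\right) \left(-9\right)\right) + 479 = \left(45 + 9 + \frac{3645}{2}\right) + 479 = \frac{3753}{2} + 479 = \frac{4711}{2}$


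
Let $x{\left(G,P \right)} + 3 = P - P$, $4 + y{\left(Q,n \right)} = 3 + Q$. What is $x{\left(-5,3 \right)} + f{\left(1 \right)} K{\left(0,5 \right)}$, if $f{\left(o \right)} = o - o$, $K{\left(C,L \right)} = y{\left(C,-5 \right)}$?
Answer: $-3$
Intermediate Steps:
$y{\left(Q,n \right)} = -1 + Q$ ($y{\left(Q,n \right)} = -4 + \left(3 + Q\right) = -1 + Q$)
$x{\left(G,P \right)} = -3$ ($x{\left(G,P \right)} = -3 + \left(P - P\right) = -3 + 0 = -3$)
$K{\left(C,L \right)} = -1 + C$
$f{\left(o \right)} = 0$
$x{\left(-5,3 \right)} + f{\left(1 \right)} K{\left(0,5 \right)} = -3 + 0 \left(-1 + 0\right) = -3 + 0 \left(-1\right) = -3 + 0 = -3$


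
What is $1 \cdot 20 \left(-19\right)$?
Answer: $-380$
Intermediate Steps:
$1 \cdot 20 \left(-19\right) = 20 \left(-19\right) = -380$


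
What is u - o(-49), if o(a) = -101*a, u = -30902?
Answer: -35851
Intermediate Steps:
u - o(-49) = -30902 - (-101)*(-49) = -30902 - 1*4949 = -30902 - 4949 = -35851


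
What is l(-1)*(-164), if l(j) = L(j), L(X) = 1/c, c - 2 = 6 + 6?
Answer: -82/7 ≈ -11.714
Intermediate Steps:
c = 14 (c = 2 + (6 + 6) = 2 + 12 = 14)
L(X) = 1/14
l(j) = 1/14
l(-1)*(-164) = (1/14)*(-164) = -82/7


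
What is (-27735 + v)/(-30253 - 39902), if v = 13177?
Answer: 14558/70155 ≈ 0.20751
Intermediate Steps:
(-27735 + v)/(-30253 - 39902) = (-27735 + 13177)/(-30253 - 39902) = -14558/(-70155) = -14558*(-1/70155) = 14558/70155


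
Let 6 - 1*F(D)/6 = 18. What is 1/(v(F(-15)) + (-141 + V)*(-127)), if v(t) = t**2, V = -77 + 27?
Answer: 1/29441 ≈ 3.3966e-5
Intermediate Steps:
F(D) = -72 (F(D) = 36 - 6*18 = 36 - 108 = -72)
V = -50
1/(v(F(-15)) + (-141 + V)*(-127)) = 1/((-72)**2 + (-141 - 50)*(-127)) = 1/(5184 - 191*(-127)) = 1/(5184 + 24257) = 1/29441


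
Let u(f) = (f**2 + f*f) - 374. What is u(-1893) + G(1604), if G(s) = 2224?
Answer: 7168748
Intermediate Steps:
u(f) = -374 + 2*f**2 (u(f) = (f**2 + f**2) - 374 = 2*f**2 - 374 = -374 + 2*f**2)
u(-1893) + G(1604) = (-374 + 2*(-1893)**2) + 2224 = (-374 + 2*3583449) + 2224 = (-374 + 7166898) + 2224 = 7166524 + 2224 = 7168748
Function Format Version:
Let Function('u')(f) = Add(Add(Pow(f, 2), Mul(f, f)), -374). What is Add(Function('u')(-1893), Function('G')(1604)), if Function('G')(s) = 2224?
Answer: 7168748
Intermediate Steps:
Function('u')(f) = Add(-374, Mul(2, Pow(f, 2))) (Function('u')(f) = Add(Add(Pow(f, 2), Pow(f, 2)), -374) = Add(Mul(2, Pow(f, 2)), -374) = Add(-374, Mul(2, Pow(f, 2))))
Add(Function('u')(-1893), Function('G')(1604)) = Add(Add(-374, Mul(2, Pow(-1893, 2))), 2224) = Add(Add(-374, Mul(2, 3583449)), 2224) = Add(Add(-374, 7166898), 2224) = Add(7166524, 2224) = 7168748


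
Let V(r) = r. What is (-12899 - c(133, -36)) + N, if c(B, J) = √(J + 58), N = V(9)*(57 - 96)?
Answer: -13250 - √22 ≈ -13255.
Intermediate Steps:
N = -351 (N = 9*(57 - 96) = 9*(-39) = -351)
c(B, J) = √(58 + J)
(-12899 - c(133, -36)) + N = (-12899 - √(58 - 36)) - 351 = (-12899 - √22) - 351 = -13250 - √22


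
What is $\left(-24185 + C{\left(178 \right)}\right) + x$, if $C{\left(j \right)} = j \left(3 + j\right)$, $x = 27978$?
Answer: $36011$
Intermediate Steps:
$\left(-24185 + C{\left(178 \right)}\right) + x = \left(-24185 + 178 \left(3 + 178\right)\right) + 27978 = \left(-24185 + 178 \cdot 181\right) + 27978 = \left(-24185 + 32218\right) + 27978 = 8033 + 27978 = 36011$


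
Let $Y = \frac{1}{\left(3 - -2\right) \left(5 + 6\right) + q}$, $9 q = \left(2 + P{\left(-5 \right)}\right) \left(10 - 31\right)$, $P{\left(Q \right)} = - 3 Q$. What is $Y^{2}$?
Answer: $\frac{9}{2116} \approx 0.0042533$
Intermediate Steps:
$q = - \frac{119}{3}$ ($q = \frac{\left(2 - -15\right) \left(10 - 31\right)}{9} = \frac{\left(2 + 15\right) \left(-21\right)}{9} = \frac{17 \left(-21\right)}{9} = \frac{1}{9} \left(-357\right) = - \frac{119}{3} \approx -39.667$)
$Y = \frac{3}{46}$ ($Y = \frac{1}{\left(3 - -2\right) \left(5 + 6\right) - \frac{119}{3}} = \frac{1}{\left(3 + 2\right) 11 - \frac{119}{3}} = \frac{1}{5 \cdot 11 - \frac{119}{3}} = \frac{1}{55 - \frac{119}{3}} = \frac{1}{\frac{46}{3}} = \frac{3}{46} \approx 0.065217$)
$Y^{2} = \left(\frac{3}{46}\right)^{2} = \frac{9}{2116}$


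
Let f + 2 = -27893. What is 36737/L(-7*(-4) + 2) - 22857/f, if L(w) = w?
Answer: 41018573/33474 ≈ 1225.4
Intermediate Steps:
f = -27895 (f = -2 - 27893 = -27895)
36737/L(-7*(-4) + 2) - 22857/f = 36737/(-7*(-4) + 2) - 22857/(-27895) = 36737/(28 + 2) - 22857*(-1/27895) = 36737/30 + 22857/27895 = 41018573/33474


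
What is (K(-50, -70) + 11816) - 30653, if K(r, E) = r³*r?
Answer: 6231163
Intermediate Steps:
K(r, E) = r⁴
(K(-50, -70) + 11816) - 30653 = ((-50)⁴ + 11816) - 30653 = (6250000 + 11816) - 30653 = 6261816 - 30653 = 6231163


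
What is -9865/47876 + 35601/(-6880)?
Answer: -443076169/82346720 ≈ -5.3806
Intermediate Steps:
-9865/47876 + 35601/(-6880) = -9865*1/47876 + 35601*(-1/6880) = -9865/47876 - 35601/6880 = -443076169/82346720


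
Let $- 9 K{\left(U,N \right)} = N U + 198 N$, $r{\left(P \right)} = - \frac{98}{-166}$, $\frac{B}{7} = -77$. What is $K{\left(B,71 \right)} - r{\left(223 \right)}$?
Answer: $\frac{2009072}{747} \approx 2689.5$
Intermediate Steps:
$B = -539$ ($B = 7 \left(-77\right) = -539$)
$r{\left(P \right)} = \frac{49}{83}$ ($r{\left(P \right)} = \left(-98\right) \left(- \frac{1}{166}\right) = \frac{49}{83}$)
$K{\left(U,N \right)} = - 22 N - \frac{N U}{9}$ ($K{\left(U,N \right)} = - \frac{N U + 198 N}{9} = - \frac{198 N + N U}{9} = - 22 N - \frac{N U}{9}$)
$K{\left(B,71 \right)} - r{\left(223 \right)} = \left(- \frac{1}{9}\right) 71 \left(198 - 539\right) - \frac{49}{83} = \left(- \frac{1}{9}\right) 71 \left(-341\right) - \frac{49}{83} = \frac{24211}{9} - \frac{49}{83} = \frac{2009072}{747}$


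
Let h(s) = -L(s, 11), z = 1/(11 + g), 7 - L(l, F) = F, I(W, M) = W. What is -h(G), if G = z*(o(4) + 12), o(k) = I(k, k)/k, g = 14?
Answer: -4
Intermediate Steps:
L(l, F) = 7 - F
o(k) = 1 (o(k) = k/k = 1)
z = 1/25 (z = 1/(11 + 14) = 1/25 ≈ 0.040000)
G = 13/25 (G = (1 + 12)/25 = (1/25)*13 = 13/25 ≈ 0.52000)
h(s) = 4 (h(s) = -(7 - 1*11) = -(7 - 11) = -1*(-4) = 4)
-h(G) = -1*4 = -4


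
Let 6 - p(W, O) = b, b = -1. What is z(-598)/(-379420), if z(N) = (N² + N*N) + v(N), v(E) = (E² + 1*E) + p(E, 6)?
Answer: -1072221/379420 ≈ -2.8259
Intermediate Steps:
p(W, O) = 7 (p(W, O) = 6 - 1*(-1) = 6 + 1 = 7)
v(E) = 7 + E + E² (v(E) = (E² + 1*E) + 7 = (E² + E) + 7 = (E + E²) + 7 = 7 + E + E²)
z(N) = 7 + N + 3*N² (z(N) = (N² + N*N) + (7 + N + N²) = (N² + N²) + (7 + N + N²) = 2*N² + (7 + N + N²) = 7 + N + 3*N²)
z(-598)/(-379420) = (7 - 598 + 3*(-598)²)/(-379420) = (7 - 598 + 3*357604)*(-1/379420) = (7 - 598 + 1072812)*(-1/379420) = 1072221*(-1/379420) = -1072221/379420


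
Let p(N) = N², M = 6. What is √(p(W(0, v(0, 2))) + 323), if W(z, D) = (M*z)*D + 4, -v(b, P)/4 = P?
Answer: √339 ≈ 18.412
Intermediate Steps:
v(b, P) = -4*P
W(z, D) = 4 + 6*D*z (W(z, D) = (6*z)*D + 4 = 6*D*z + 4 = 4 + 6*D*z)
√(p(W(0, v(0, 2))) + 323) = √((4 + 6*(-4*2)*0)² + 323) = √((4 + 6*(-8)*0)² + 323) = √((4 + 0)² + 323) = √(4² + 323) = √(16 + 323) = √339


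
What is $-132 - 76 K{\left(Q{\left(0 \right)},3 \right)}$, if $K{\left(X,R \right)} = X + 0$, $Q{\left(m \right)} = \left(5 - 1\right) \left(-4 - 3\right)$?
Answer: $1996$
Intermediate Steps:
$Q{\left(m \right)} = -28$ ($Q{\left(m \right)} = 4 \left(-7\right) = -28$)
$K{\left(X,R \right)} = X$
$-132 - 76 K{\left(Q{\left(0 \right)},3 \right)} = -132 - -2128 = -132 + 2128 = 1996$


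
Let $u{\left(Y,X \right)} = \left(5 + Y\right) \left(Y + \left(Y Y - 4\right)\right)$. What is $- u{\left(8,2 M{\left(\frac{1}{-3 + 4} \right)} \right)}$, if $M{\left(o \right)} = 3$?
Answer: $-884$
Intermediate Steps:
$u{\left(Y,X \right)} = \left(5 + Y\right) \left(-4 + Y + Y^{2}\right)$ ($u{\left(Y,X \right)} = \left(5 + Y\right) \left(Y + \left(Y^{2} - 4\right)\right) = \left(5 + Y\right) \left(Y + \left(-4 + Y^{2}\right)\right) = \left(5 + Y\right) \left(-4 + Y + Y^{2}\right)$)
$- u{\left(8,2 M{\left(\frac{1}{-3 + 4} \right)} \right)} = - (-20 + 8 + 8^{3} + 6 \cdot 8^{2}) = - (-20 + 8 + 512 + 6 \cdot 64) = - (-20 + 8 + 512 + 384) = \left(-1\right) 884 = -884$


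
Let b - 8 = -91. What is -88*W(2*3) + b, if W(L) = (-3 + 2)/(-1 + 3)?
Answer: -39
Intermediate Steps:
b = -83 (b = 8 - 91 = -83)
W(L) = -½ (W(L) = -1/2 = -1*½ = -½)
-88*W(2*3) + b = -88*(-½) - 83 = 44 - 83 = -39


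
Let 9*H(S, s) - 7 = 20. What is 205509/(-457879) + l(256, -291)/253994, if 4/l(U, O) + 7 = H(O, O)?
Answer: -52198510825/116298518726 ≈ -0.44883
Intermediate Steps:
H(S, s) = 3 (H(S, s) = 7/9 + (⅑)*20 = 7/9 + 20/9 = 3)
l(U, O) = -1 (l(U, O) = 4/(-7 + 3) = 4/(-4) = 4*(-¼) = -1)
205509/(-457879) + l(256, -291)/253994 = 205509/(-457879) - 1/253994 = 205509*(-1/457879) - 1*1/253994 = -205509/457879 - 1/253994 = -52198510825/116298518726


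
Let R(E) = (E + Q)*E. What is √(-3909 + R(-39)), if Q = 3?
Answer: I*√2505 ≈ 50.05*I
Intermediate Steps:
R(E) = E*(3 + E) (R(E) = (E + 3)*E = (3 + E)*E = E*(3 + E))
√(-3909 + R(-39)) = √(-3909 - 39*(3 - 39)) = √(-3909 - 39*(-36)) = √(-3909 + 1404) = √(-2505) = I*√2505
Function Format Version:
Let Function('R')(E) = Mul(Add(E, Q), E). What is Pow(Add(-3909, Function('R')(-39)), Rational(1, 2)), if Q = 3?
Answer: Mul(I, Pow(2505, Rational(1, 2))) ≈ Mul(50.050, I)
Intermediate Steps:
Function('R')(E) = Mul(E, Add(3, E)) (Function('R')(E) = Mul(Add(E, 3), E) = Mul(Add(3, E), E) = Mul(E, Add(3, E)))
Pow(Add(-3909, Function('R')(-39)), Rational(1, 2)) = Pow(Add(-3909, Mul(-39, Add(3, -39))), Rational(1, 2)) = Pow(Add(-3909, Mul(-39, -36)), Rational(1, 2)) = Pow(Add(-3909, 1404), Rational(1, 2)) = Pow(-2505, Rational(1, 2)) = Mul(I, Pow(2505, Rational(1, 2)))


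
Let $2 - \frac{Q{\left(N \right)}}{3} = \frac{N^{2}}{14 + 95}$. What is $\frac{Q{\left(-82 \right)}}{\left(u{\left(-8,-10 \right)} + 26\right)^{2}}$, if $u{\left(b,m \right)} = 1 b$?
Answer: $- \frac{3253}{5886} \approx -0.55267$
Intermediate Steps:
$u{\left(b,m \right)} = b$
$Q{\left(N \right)} = 6 - \frac{3 N^{2}}{109}$ ($Q{\left(N \right)} = 6 - 3 \frac{N^{2}}{14 + 95} = 6 - 3 \frac{N^{2}}{109} = 6 - \frac{3 N^{2}}{109}$)
$\frac{Q{\left(-82 \right)}}{\left(u{\left(-8,-10 \right)} + 26\right)^{2}} = \frac{6 - \frac{3 \left(-82\right)^{2}}{109}}{\left(-8 + 26\right)^{2}} = \frac{6 - \frac{20172}{109}}{18^{2}} = \frac{6 - \frac{20172}{109}}{324} = \left(- \frac{19518}{109}\right) \frac{1}{324} = - \frac{3253}{5886}$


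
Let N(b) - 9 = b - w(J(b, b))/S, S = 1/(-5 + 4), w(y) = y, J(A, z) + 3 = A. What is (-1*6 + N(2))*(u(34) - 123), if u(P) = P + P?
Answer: -220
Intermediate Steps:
J(A, z) = -3 + A
S = -1 (S = 1/(-1) = -1)
u(P) = 2*P
N(b) = 6 + 2*b (N(b) = 9 + (b - (-3 + b)/(-1)) = 9 + (b - (-3 + b)*(-1)) = 9 + (b - (3 - b)) = 9 + (b + (-3 + b)) = 9 + (-3 + 2*b) = 6 + 2*b)
(-1*6 + N(2))*(u(34) - 123) = (-1*6 + (6 + 2*2))*(2*34 - 123) = (-6 + (6 + 4))*(68 - 123) = (-6 + 10)*(-55) = 4*(-55) = -220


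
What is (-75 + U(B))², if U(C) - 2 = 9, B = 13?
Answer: 4096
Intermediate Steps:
U(C) = 11 (U(C) = 2 + 9 = 11)
(-75 + U(B))² = (-75 + 11)² = (-64)² = 4096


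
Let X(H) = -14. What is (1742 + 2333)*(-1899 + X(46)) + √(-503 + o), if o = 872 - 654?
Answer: -7795475 + I*√285 ≈ -7.7955e+6 + 16.882*I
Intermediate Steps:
o = 218
(1742 + 2333)*(-1899 + X(46)) + √(-503 + o) = (1742 + 2333)*(-1899 - 14) + √(-503 + 218) = 4075*(-1913) + √(-285) = -7795475 + I*√285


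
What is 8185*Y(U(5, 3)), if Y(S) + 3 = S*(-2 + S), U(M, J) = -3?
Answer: 98220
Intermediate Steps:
Y(S) = -3 + S*(-2 + S)
8185*Y(U(5, 3)) = 8185*(-3 + (-3)² - 2*(-3)) = 8185*(-3 + 9 + 6) = 8185*12 = 98220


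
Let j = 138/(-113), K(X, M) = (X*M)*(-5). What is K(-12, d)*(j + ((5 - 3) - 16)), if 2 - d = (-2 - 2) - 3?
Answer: -928800/113 ≈ -8219.5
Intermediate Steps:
d = 9 (d = 2 - ((-2 - 2) - 3) = 2 - (-4 - 3) = 2 - 1*(-7) = 2 + 7 = 9)
K(X, M) = -5*M*X (K(X, M) = (M*X)*(-5) = -5*M*X)
j = -138/113 (j = 138*(-1/113) = -138/113 ≈ -1.2212)
K(-12, d)*(j + ((5 - 3) - 16)) = (-5*9*(-12))*(-138/113 + ((5 - 3) - 16)) = 540*(-138/113 + (2 - 16)) = 540*(-138/113 - 14) = 540*(-1720/113) = -928800/113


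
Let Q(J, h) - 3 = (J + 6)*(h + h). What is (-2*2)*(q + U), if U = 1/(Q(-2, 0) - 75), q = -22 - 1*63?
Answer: 6121/18 ≈ 340.06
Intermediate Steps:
Q(J, h) = 3 + 2*h*(6 + J) (Q(J, h) = 3 + (J + 6)*(h + h) = 3 + (6 + J)*(2*h) = 3 + 2*h*(6 + J))
q = -85 (q = -22 - 63 = -85)
U = -1/72 (U = 1/((3 + 12*0 + 2*(-2)*0) - 75) = 1/((3 + 0 + 0) - 75) = 1/(3 - 75) = 1/(-72) = -1/72 ≈ -0.013889)
(-2*2)*(q + U) = (-2*2)*(-85 - 1/72) = -4*(-6121/72) = 6121/18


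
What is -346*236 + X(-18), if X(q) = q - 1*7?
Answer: -81681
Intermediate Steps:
X(q) = -7 + q (X(q) = q - 7 = -7 + q)
-346*236 + X(-18) = -346*236 + (-7 - 18) = -81656 - 25 = -81681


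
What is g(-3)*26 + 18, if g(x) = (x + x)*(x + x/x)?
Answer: 330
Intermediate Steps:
g(x) = 2*x*(1 + x) (g(x) = (2*x)*(x + 1) = (2*x)*(1 + x) = 2*x*(1 + x))
g(-3)*26 + 18 = (2*(-3)*(1 - 3))*26 + 18 = (2*(-3)*(-2))*26 + 18 = 12*26 + 18 = 312 + 18 = 330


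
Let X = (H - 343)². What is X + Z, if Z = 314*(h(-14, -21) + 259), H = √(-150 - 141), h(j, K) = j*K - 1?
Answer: 290686 - 686*I*√291 ≈ 2.9069e+5 - 11702.0*I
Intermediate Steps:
h(j, K) = -1 + K*j (h(j, K) = K*j - 1 = -1 + K*j)
H = I*√291 (H = √(-291) = I*√291 ≈ 17.059*I)
X = (-343 + I*√291)² (X = (I*√291 - 343)² = (-343 + I*√291)² ≈ 1.1736e+5 - 11702.0*I)
Z = 173328 (Z = 314*((-1 - 21*(-14)) + 259) = 314*((-1 + 294) + 259) = 314*(293 + 259) = 314*552 = 173328)
X + Z = (343 - I*√291)² + 173328 = 173328 + (343 - I*√291)²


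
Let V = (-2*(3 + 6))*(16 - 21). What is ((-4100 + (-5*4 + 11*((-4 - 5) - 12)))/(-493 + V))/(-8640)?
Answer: -4351/3481920 ≈ -0.0012496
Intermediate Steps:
V = 90 (V = -2*9*(-5) = -18*(-5) = 90)
((-4100 + (-5*4 + 11*((-4 - 5) - 12)))/(-493 + V))/(-8640) = ((-4100 + (-5*4 + 11*((-4 - 5) - 12)))/(-493 + 90))/(-8640) = ((-4100 + (-20 + 11*(-9 - 12)))/(-403))*(-1/8640) = ((-4100 + (-20 + 11*(-21)))*(-1/403))*(-1/8640) = ((-4100 + (-20 - 231))*(-1/403))*(-1/8640) = ((-4100 - 251)*(-1/403))*(-1/8640) = -4351*(-1/403)*(-1/8640) = (4351/403)*(-1/8640) = -4351/3481920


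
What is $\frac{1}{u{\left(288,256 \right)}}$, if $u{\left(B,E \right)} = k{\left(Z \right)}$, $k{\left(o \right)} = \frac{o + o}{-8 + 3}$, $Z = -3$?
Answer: $\frac{5}{6} \approx 0.83333$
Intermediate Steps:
$k{\left(o \right)} = - \frac{2 o}{5}$ ($k{\left(o \right)} = \frac{2 o}{-5} = 2 o \left(- \frac{1}{5}\right) = - \frac{2 o}{5}$)
$u{\left(B,E \right)} = \frac{6}{5}$ ($u{\left(B,E \right)} = \left(- \frac{2}{5}\right) \left(-3\right) = \frac{6}{5}$)
$\frac{1}{u{\left(288,256 \right)}} = \frac{1}{\frac{6}{5}} = \frac{5}{6}$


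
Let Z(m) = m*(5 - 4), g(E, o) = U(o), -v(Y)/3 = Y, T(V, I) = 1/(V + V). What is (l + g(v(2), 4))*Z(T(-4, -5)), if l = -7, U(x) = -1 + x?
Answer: ½ ≈ 0.50000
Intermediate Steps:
T(V, I) = 1/(2*V)
v(Y) = -3*Y
g(E, o) = -1 + o
Z(m) = m (Z(m) = m*1 = m)
(l + g(v(2), 4))*Z(T(-4, -5)) = (-7 + (-1 + 4))*((½)/(-4)) = (-7 + 3)*((½)*(-¼)) = -4*(-⅛) = ½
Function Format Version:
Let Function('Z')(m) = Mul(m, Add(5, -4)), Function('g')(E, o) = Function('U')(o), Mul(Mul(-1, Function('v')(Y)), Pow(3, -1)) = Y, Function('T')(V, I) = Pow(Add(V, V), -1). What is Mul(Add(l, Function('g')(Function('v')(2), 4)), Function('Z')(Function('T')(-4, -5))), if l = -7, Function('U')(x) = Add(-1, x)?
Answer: Rational(1, 2) ≈ 0.50000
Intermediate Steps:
Function('T')(V, I) = Mul(Rational(1, 2), Pow(V, -1)) (Function('T')(V, I) = Pow(Mul(2, V), -1) = Mul(Rational(1, 2), Pow(V, -1)))
Function('v')(Y) = Mul(-3, Y)
Function('g')(E, o) = Add(-1, o)
Function('Z')(m) = m (Function('Z')(m) = Mul(m, 1) = m)
Mul(Add(l, Function('g')(Function('v')(2), 4)), Function('Z')(Function('T')(-4, -5))) = Mul(Add(-7, Add(-1, 4)), Mul(Rational(1, 2), Pow(-4, -1))) = Mul(Add(-7, 3), Mul(Rational(1, 2), Rational(-1, 4))) = Mul(-4, Rational(-1, 8)) = Rational(1, 2)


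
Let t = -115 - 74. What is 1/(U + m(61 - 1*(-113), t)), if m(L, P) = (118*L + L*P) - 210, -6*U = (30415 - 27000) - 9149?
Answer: -3/34825 ≈ -8.6145e-5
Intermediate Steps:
t = -189
U = 2867/3 (U = -((30415 - 27000) - 9149)/6 = -(3415 - 9149)/6 = -1/6*(-5734) = 2867/3 ≈ 955.67)
m(L, P) = -210 + 118*L + L*P
1/(U + m(61 - 1*(-113), t)) = 1/(2867/3 + (-210 + 118*(61 - 1*(-113)) + (61 - 1*(-113))*(-189))) = 1/(2867/3 + (-210 + 118*(61 + 113) + (61 + 113)*(-189))) = 1/(2867/3 + (-210 + 118*174 + 174*(-189))) = 1/(2867/3 + (-210 + 20532 - 32886)) = 1/(2867/3 - 12564) = 1/(-34825/3) = -3/34825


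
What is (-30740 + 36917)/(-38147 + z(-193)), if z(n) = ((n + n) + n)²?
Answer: 6177/297094 ≈ 0.020791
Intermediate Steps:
z(n) = 9*n² (z(n) = (2*n + n)² = (3*n)² = 9*n²)
(-30740 + 36917)/(-38147 + z(-193)) = (-30740 + 36917)/(-38147 + 9*(-193)²) = 6177/(-38147 + 9*37249) = 6177/(-38147 + 335241) = 6177/297094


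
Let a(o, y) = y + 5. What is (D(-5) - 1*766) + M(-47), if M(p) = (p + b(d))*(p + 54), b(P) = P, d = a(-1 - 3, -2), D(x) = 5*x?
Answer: -1099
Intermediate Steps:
a(o, y) = 5 + y
d = 3 (d = 5 - 2 = 3)
M(p) = (3 + p)*(54 + p) (M(p) = (p + 3)*(p + 54) = (3 + p)*(54 + p))
(D(-5) - 1*766) + M(-47) = (5*(-5) - 1*766) + (162 + (-47)² + 57*(-47)) = (-25 - 766) + (162 + 2209 - 2679) = -791 - 308 = -1099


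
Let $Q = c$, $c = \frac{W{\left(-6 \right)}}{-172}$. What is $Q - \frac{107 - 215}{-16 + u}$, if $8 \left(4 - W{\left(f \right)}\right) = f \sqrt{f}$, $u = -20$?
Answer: $- \frac{130}{43} - \frac{3 i \sqrt{6}}{688} \approx -3.0233 - 0.010681 i$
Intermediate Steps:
$W{\left(f \right)} = 4 - \frac{f^{\frac{3}{2}}}{8}$ ($W{\left(f \right)} = 4 - \frac{f \sqrt{f}}{8} = 4 - \frac{f^{\frac{3}{2}}}{8}$)
$c = - \frac{1}{43} - \frac{3 i \sqrt{6}}{688}$ ($c = \frac{4 - \frac{\left(-6\right)^{\frac{3}{2}}}{8}}{-172} = \left(4 - \frac{\left(-6\right) i \sqrt{6}}{8}\right) \left(- \frac{1}{172}\right) = \left(4 + \frac{3 i \sqrt{6}}{4}\right) \left(- \frac{1}{172}\right) = - \frac{1}{43} - \frac{3 i \sqrt{6}}{688} \approx -0.023256 - 0.010681 i$)
$Q = - \frac{1}{43} - \frac{3 i \sqrt{6}}{688} \approx -0.023256 - 0.010681 i$
$Q - \frac{107 - 215}{-16 + u} = \left(- \frac{1}{43} - \frac{3 i \sqrt{6}}{688}\right) - \frac{107 - 215}{-16 - 20} = \left(- \frac{1}{43} - \frac{3 i \sqrt{6}}{688}\right) - - \frac{108}{-36} = \left(- \frac{1}{43} - \frac{3 i \sqrt{6}}{688}\right) - \left(-108\right) \left(- \frac{1}{36}\right) = \left(- \frac{1}{43} - \frac{3 i \sqrt{6}}{688}\right) - 3 = - \frac{130}{43} - \frac{3 i \sqrt{6}}{688}$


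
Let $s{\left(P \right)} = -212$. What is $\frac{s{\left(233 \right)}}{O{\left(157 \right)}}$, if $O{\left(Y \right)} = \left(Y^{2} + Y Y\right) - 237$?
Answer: $- \frac{212}{49061} \approx -0.0043212$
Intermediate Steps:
$O{\left(Y \right)} = -237 + 2 Y^{2}$ ($O{\left(Y \right)} = \left(Y^{2} + Y^{2}\right) - 237 = 2 Y^{2} - 237 = -237 + 2 Y^{2}$)
$\frac{s{\left(233 \right)}}{O{\left(157 \right)}} = - \frac{212}{-237 + 2 \cdot 157^{2}} = - \frac{212}{-237 + 2 \cdot 24649} = - \frac{212}{-237 + 49298} = - \frac{212}{49061}$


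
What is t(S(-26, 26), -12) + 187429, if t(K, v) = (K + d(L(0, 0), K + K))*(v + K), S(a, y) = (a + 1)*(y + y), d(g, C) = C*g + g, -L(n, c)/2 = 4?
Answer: -25386075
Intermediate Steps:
L(n, c) = -8 (L(n, c) = -2*4 = -8)
d(g, C) = g + C*g
S(a, y) = 2*y*(1 + a) (S(a, y) = (1 + a)*(2*y) = 2*y*(1 + a))
t(K, v) = (-8 - 15*K)*(K + v) (t(K, v) = (K - 8*(1 + (K + K)))*(v + K) = (K - 8*(1 + 2*K))*(K + v) = (K + (-8 - 16*K))*(K + v) = (-8 - 15*K)*(K + v))
t(S(-26, 26), -12) + 187429 = (-15*2704*(1 - 26)² - 16*26*(1 - 26) - 8*(-12) - 15*2*26*(1 - 26)*(-12)) + 187429 = (-15*(2*26*(-25))² - 16*26*(-25) + 96 - 15*2*26*(-25)*(-12)) + 187429 = (-15*(-1300)² - 8*(-1300) + 96 - 15*(-1300)*(-12)) + 187429 = (-15*1690000 + 10400 + 96 - 234000) + 187429 = (-25350000 + 10400 + 96 - 234000) + 187429 = -25573504 + 187429 = -25386075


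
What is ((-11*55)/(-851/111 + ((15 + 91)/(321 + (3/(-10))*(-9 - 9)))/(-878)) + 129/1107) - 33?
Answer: 10365663482/225214353 ≈ 46.026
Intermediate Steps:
((-11*55)/(-851/111 + ((15 + 91)/(321 + (3/(-10))*(-9 - 9)))/(-878)) + 129/1107) - 33 = (-605/(-851*1/111 + (106/(321 + (3*(-⅒))*(-18)))*(-1/878)) + 129*(1/1107)) - 33 = (-605/(-23/3 + (106/(321 - 3/10*(-18)))*(-1/878)) + 43/369) - 33 = (-605/(-23/3 + (106/(321 + 27/5))*(-1/878)) + 43/369) - 33 = (-605/(-23/3 + (106/(1632/5))*(-1/878)) + 43/369) - 33 = (-605/(-23/3 + (106*(5/1632))*(-1/878)) + 43/369) - 33 = (-605/(-23/3 + (265/816)*(-1/878)) + 43/369) - 33 = (-605/(-23/3 - 265/716448) + 43/369) - 33 = (-605/(-1831011/238816) + 43/369) - 33 = (-605*(-238816/1831011) + 43/369) - 33 = (144483680/1831011 + 43/369) - 33 = 17797737131/225214353 - 33 = 10365663482/225214353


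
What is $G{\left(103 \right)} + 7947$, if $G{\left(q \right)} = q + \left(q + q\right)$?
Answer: $8256$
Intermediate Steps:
$G{\left(q \right)} = 3 q$ ($G{\left(q \right)} = q + 2 q = 3 q$)
$G{\left(103 \right)} + 7947 = 3 \cdot 103 + 7947 = 309 + 7947 = 8256$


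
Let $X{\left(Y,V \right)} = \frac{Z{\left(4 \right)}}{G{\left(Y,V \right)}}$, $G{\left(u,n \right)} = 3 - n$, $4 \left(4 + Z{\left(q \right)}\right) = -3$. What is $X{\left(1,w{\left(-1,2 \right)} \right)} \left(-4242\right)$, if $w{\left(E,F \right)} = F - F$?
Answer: $\frac{13433}{2} \approx 6716.5$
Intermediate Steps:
$Z{\left(q \right)} = - \frac{19}{4}$ ($Z{\left(q \right)} = -4 + \frac{1}{4} \left(-3\right) = -4 - \frac{3}{4} = - \frac{19}{4}$)
$w{\left(E,F \right)} = 0$
$X{\left(Y,V \right)} = - \frac{19}{4 \left(3 - V\right)}$
$X{\left(1,w{\left(-1,2 \right)} \right)} \left(-4242\right) = \frac{19}{4 \left(-3 + 0\right)} \left(-4242\right) = \frac{19}{4 \left(-3\right)} \left(-4242\right) = \frac{19}{4} \left(- \frac{1}{3}\right) \left(-4242\right) = \left(- \frac{19}{12}\right) \left(-4242\right) = \frac{13433}{2}$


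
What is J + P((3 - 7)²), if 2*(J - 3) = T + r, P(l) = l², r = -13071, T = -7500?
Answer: -20053/2 ≈ -10027.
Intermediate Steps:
J = -20565/2 (J = 3 + (-7500 - 13071)/2 = 3 + (½)*(-20571) = 3 - 20571/2 = -20565/2 ≈ -10283.)
J + P((3 - 7)²) = -20565/2 + ((3 - 7)²)² = -20565/2 + ((-4)²)² = -20565/2 + 16² = -20565/2 + 256 = -20053/2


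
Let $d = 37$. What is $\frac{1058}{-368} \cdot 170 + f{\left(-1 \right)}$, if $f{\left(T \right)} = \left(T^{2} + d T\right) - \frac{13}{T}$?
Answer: $- \frac{2047}{4} \approx -511.75$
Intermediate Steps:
$f{\left(T \right)} = T^{2} - \frac{13}{T} + 37 T$ ($f{\left(T \right)} = \left(T^{2} + 37 T\right) - \frac{13}{T} = T^{2} - \frac{13}{T} + 37 T$)
$\frac{1058}{-368} \cdot 170 + f{\left(-1 \right)} = \frac{1058}{-368} \cdot 170 + \frac{-13 + \left(-1\right)^{2} \left(37 - 1\right)}{-1} = 1058 \left(- \frac{1}{368}\right) 170 - \left(-13 + 1 \cdot 36\right) = \left(- \frac{23}{8}\right) 170 - \left(-13 + 36\right) = - \frac{1955}{4} - 23 = - \frac{2047}{4}$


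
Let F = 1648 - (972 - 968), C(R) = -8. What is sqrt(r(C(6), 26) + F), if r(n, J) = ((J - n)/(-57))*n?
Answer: 2*sqrt(1339215)/57 ≈ 40.605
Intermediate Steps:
r(n, J) = n*(-J/57 + n/57) (r(n, J) = ((J - n)*(-1/57))*n = (-J/57 + n/57)*n = n*(-J/57 + n/57))
F = 1644 (F = 1648 - 1*4 = 1648 - 4 = 1644)
sqrt(r(C(6), 26) + F) = sqrt((1/57)*(-8)*(-8 - 1*26) + 1644) = sqrt((1/57)*(-8)*(-8 - 26) + 1644) = sqrt((1/57)*(-8)*(-34) + 1644) = sqrt(272/57 + 1644) = sqrt(93980/57) = 2*sqrt(1339215)/57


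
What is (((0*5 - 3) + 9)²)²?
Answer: 1296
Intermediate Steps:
(((0*5 - 3) + 9)²)² = (((0 - 3) + 9)²)² = ((-3 + 9)²)² = (6²)² = 36² = 1296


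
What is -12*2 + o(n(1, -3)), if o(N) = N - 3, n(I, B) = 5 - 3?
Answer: -25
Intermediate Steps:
n(I, B) = 2
o(N) = -3 + N
-12*2 + o(n(1, -3)) = -12*2 + (-3 + 2) = -24 - 1 = -25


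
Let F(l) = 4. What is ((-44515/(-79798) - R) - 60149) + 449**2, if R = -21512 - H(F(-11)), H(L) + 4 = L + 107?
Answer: 13012784173/79798 ≈ 1.6307e+5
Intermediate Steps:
H(L) = 103 + L (H(L) = -4 + (L + 107) = -4 + (107 + L) = 103 + L)
R = -21619 (R = -21512 - (103 + 4) = -21512 - 1*107 = -21512 - 107 = -21619)
((-44515/(-79798) - R) - 60149) + 449**2 = ((-44515/(-79798) - 1*(-21619)) - 60149) + 449**2 = ((-44515*(-1/79798) + 21619) - 60149) + 201601 = ((44515/79798 + 21619) - 60149) + 201601 = (1725197477/79798 - 60149) + 201601 = -3074572425/79798 + 201601 = 13012784173/79798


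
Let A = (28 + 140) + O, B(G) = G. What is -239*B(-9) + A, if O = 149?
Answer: 2468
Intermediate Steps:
A = 317 (A = (28 + 140) + 149 = 168 + 149 = 317)
-239*B(-9) + A = -239*(-9) + 317 = 2151 + 317 = 2468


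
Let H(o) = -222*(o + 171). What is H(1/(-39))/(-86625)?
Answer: 493432/1126125 ≈ 0.43817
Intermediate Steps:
H(o) = -37962 - 222*o (H(o) = -222*(171 + o) = -37962 - 222*o)
H(1/(-39))/(-86625) = (-37962 - 222/(-39))/(-86625) = (-37962 - 222*(-1/39))*(-1/86625) = (-37962 + 74/13)*(-1/86625) = -493432/13*(-1/86625) = 493432/1126125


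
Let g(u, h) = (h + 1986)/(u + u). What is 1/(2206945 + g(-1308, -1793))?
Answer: 2616/5773367927 ≈ 4.5312e-7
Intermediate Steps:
g(u, h) = (1986 + h)/(2*u) (g(u, h) = (1986 + h)/((2*u)) = (1986 + h)*(1/(2*u)) = (1986 + h)/(2*u))
1/(2206945 + g(-1308, -1793)) = 1/(2206945 + (1/2)*(1986 - 1793)/(-1308)) = 1/(2206945 + (1/2)*(-1/1308)*193) = 1/(2206945 - 193/2616) = 1/(5773367927/2616) = 2616/5773367927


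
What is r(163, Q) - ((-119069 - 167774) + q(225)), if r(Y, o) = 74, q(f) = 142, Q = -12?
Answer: 286775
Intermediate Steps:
r(163, Q) - ((-119069 - 167774) + q(225)) = 74 - ((-119069 - 167774) + 142) = 74 - (-286843 + 142) = 74 - 1*(-286701) = 74 + 286701 = 286775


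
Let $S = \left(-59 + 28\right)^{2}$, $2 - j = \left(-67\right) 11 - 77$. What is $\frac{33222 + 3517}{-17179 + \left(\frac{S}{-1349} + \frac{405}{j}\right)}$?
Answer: $- \frac{13480567792}{6303535389} \approx -2.1386$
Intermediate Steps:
$j = 816$ ($j = 2 - \left(\left(-67\right) 11 - 77\right) = 2 - \left(-737 - 77\right) = 2 - -814 = 2 + 814 = 816$)
$S = 961$ ($S = \left(-31\right)^{2} = 961$)
$\frac{33222 + 3517}{-17179 + \left(\frac{S}{-1349} + \frac{405}{j}\right)} = \frac{33222 + 3517}{-17179 + \left(\frac{961}{-1349} + \frac{405}{816}\right)} = \frac{36739}{-17179 + \left(961 \left(- \frac{1}{1349}\right) + 405 \cdot \frac{1}{816}\right)} = \frac{36739}{-17179 + \left(- \frac{961}{1349} + \frac{135}{272}\right)} = \frac{36739}{-17179 - \frac{79277}{366928}} = \frac{36739}{- \frac{6303535389}{366928}} = 36739 \left(- \frac{366928}{6303535389}\right) = - \frac{13480567792}{6303535389}$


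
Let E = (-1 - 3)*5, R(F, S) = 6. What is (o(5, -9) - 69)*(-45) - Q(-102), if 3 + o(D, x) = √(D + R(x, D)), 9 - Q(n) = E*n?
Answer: 5271 - 45*√11 ≈ 5121.8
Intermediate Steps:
E = -20 (E = -4*5 = -20)
Q(n) = 9 + 20*n (Q(n) = 9 - (-20)*n = 9 + 20*n)
o(D, x) = -3 + √(6 + D) (o(D, x) = -3 + √(D + 6) = -3 + √(6 + D))
(o(5, -9) - 69)*(-45) - Q(-102) = ((-3 + √(6 + 5)) - 69)*(-45) - (9 + 20*(-102)) = ((-3 + √11) - 69)*(-45) - (9 - 2040) = (-72 + √11)*(-45) - 1*(-2031) = (3240 - 45*√11) + 2031 = 5271 - 45*√11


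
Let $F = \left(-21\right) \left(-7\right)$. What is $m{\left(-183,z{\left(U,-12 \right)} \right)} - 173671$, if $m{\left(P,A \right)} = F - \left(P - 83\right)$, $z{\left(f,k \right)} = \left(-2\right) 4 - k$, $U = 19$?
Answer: $-173258$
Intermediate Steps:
$F = 147$
$z{\left(f,k \right)} = -8 - k$
$m{\left(P,A \right)} = 230 - P$ ($m{\left(P,A \right)} = 147 - \left(P - 83\right) = 147 - \left(-83 + P\right) = 230 - P$)
$m{\left(-183,z{\left(U,-12 \right)} \right)} - 173671 = \left(230 - -183\right) - 173671 = \left(230 + 183\right) - 173671 = 413 - 173671 = -173258$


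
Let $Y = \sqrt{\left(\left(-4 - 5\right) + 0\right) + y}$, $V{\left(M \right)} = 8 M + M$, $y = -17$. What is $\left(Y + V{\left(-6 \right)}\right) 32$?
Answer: $-1728 + 32 i \sqrt{26} \approx -1728.0 + 163.17 i$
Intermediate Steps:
$V{\left(M \right)} = 9 M$
$Y = i \sqrt{26}$ ($Y = \sqrt{\left(\left(-4 - 5\right) + 0\right) - 17} = \sqrt{\left(-9 + 0\right) - 17} = \sqrt{-9 - 17} = \sqrt{-26} = i \sqrt{26} \approx 5.099 i$)
$\left(Y + V{\left(-6 \right)}\right) 32 = \left(i \sqrt{26} + 9 \left(-6\right)\right) 32 = \left(i \sqrt{26} - 54\right) 32 = \left(-54 + i \sqrt{26}\right) 32 = -1728 + 32 i \sqrt{26}$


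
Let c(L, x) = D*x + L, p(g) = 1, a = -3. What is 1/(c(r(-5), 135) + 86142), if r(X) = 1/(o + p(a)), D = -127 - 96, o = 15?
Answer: 16/896593 ≈ 1.7845e-5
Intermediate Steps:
D = -223
r(X) = 1/16 (r(X) = 1/(15 + 1) = 1/16)
c(L, x) = L - 223*x (c(L, x) = -223*x + L = L - 223*x)
1/(c(r(-5), 135) + 86142) = 1/((1/16 - 223*135) + 86142) = 1/((1/16 - 30105) + 86142) = 1/(-481679/16 + 86142) = 1/(896593/16) = 16/896593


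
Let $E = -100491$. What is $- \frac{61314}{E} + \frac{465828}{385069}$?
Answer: $\frac{23473880738}{12898656293} \approx 1.8199$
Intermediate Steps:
$- \frac{61314}{E} + \frac{465828}{385069} = - \frac{61314}{-100491} + \frac{465828}{385069} = \left(-61314\right) \left(- \frac{1}{100491}\right) + 465828 \cdot \frac{1}{385069} = \frac{20438}{33497} + \frac{465828}{385069} = \frac{23473880738}{12898656293}$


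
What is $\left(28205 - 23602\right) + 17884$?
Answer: $22487$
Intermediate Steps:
$\left(28205 - 23602\right) + 17884 = 4603 + 17884 = 22487$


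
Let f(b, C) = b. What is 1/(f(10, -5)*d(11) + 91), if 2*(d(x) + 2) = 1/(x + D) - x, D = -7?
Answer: 4/69 ≈ 0.057971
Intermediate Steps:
d(x) = -2 + 1/(2*(-7 + x)) - x/2 (d(x) = -2 + (1/(x - 7) - x)/2 = -2 + (1/(-7 + x) - x)/2 = -2 + (1/(2*(-7 + x)) - x/2) = -2 + 1/(2*(-7 + x)) - x/2)
1/(f(10, -5)*d(11) + 91) = 1/(10*((29 - 1*11**2 + 3*11)/(2*(-7 + 11))) + 91) = 1/(10*((1/2)*(29 - 1*121 + 33)/4) + 91) = 1/(10*((1/2)*(1/4)*(29 - 121 + 33)) + 91) = 1/(10*((1/2)*(1/4)*(-59)) + 91) = 1/(10*(-59/8) + 91) = 1/(-295/4 + 91) = 1/(69/4) = 4/69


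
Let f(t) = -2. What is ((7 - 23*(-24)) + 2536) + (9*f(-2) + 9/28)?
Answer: 86165/28 ≈ 3077.3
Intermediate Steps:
((7 - 23*(-24)) + 2536) + (9*f(-2) + 9/28) = ((7 - 23*(-24)) + 2536) + (9*(-2) + 9/28) = ((7 + 552) + 2536) + (-18 + 9*(1/28)) = (559 + 2536) + (-18 + 9/28) = 3095 - 495/28 = 86165/28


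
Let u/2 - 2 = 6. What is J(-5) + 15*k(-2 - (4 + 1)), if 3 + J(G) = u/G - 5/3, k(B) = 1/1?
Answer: 107/15 ≈ 7.1333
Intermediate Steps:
u = 16 (u = 4 + 2*6 = 4 + 12 = 16)
k(B) = 1
J(G) = -14/3 + 16/G (J(G) = -3 + (16/G - 5/3) = -3 + (-5/3 + 16/G) = -14/3 + 16/G)
J(-5) + 15*k(-2 - (4 + 1)) = (-14/3 + 16/(-5)) + 15*1 = (-14/3 + 16*(-⅕)) + 15 = (-14/3 - 16/5) + 15 = -118/15 + 15 = 107/15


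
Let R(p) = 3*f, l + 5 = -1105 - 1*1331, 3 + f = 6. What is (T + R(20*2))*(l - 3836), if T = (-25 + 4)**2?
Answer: -2824650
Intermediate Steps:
f = 3 (f = -3 + 6 = 3)
T = 441 (T = (-21)**2 = 441)
l = -2441 (l = -5 + (-1105 - 1*1331) = -5 + (-1105 - 1331) = -5 - 2436 = -2441)
R(p) = 9 (R(p) = 3*3 = 9)
(T + R(20*2))*(l - 3836) = (441 + 9)*(-2441 - 3836) = 450*(-6277) = -2824650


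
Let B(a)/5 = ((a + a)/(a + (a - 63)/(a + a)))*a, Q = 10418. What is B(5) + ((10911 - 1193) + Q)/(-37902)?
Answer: -3954837/12634 ≈ -313.03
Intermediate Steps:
B(a) = 10*a**2/(a + (-63 + a)/(2*a)) (B(a) = 5*(((a + a)/(a + (a - 63)/(a + a)))*a) = 5*(((2*a)/(a + (-63 + a)/((2*a))))*a) = 5*(((2*a)/(a + (-63 + a)*(1/(2*a))))*a) = 5*(((2*a)/(a + (-63 + a)/(2*a)))*a) = 5*((2*a/(a + (-63 + a)/(2*a)))*a) = 5*(2*a**2/(a + (-63 + a)/(2*a))) = 10*a**2/(a + (-63 + a)/(2*a)))
B(5) + ((10911 - 1193) + Q)/(-37902) = 20*5**3/(-63 + 5 + 2*5**2) + ((10911 - 1193) + 10418)/(-37902) = 20*125/(-63 + 5 + 2*25) + (9718 + 10418)*(-1/37902) = 20*125/(-63 + 5 + 50) + 20136*(-1/37902) = 20*125/(-8) - 3356/6317 = 20*125*(-1/8) - 3356/6317 = -625/2 - 3356/6317 = -3954837/12634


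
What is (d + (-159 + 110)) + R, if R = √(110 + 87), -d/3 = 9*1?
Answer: -76 + √197 ≈ -61.964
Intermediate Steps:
d = -27 ≈ -27.000
R = √197 ≈ 14.036
(d + (-159 + 110)) + R = (-27 + (-159 + 110)) + √197 = (-27 - 49) + √197 = -76 + √197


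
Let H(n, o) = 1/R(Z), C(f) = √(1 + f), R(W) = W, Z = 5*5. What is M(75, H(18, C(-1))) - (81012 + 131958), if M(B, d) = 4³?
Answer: -212906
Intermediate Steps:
Z = 25
H(n, o) = 1/25
M(B, d) = 64
M(75, H(18, C(-1))) - (81012 + 131958) = 64 - (81012 + 131958) = 64 - 1*212970 = 64 - 212970 = -212906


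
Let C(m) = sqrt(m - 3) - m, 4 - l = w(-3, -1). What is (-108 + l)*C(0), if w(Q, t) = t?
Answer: -103*I*sqrt(3) ≈ -178.4*I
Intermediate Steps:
l = 5 (l = 4 - 1*(-1) = 4 + 1 = 5)
C(m) = sqrt(-3 + m) - m
(-108 + l)*C(0) = (-108 + 5)*(sqrt(-3 + 0) - 1*0) = -103*(sqrt(-3) + 0) = -103*(I*sqrt(3) + 0) = -103*I*sqrt(3)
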